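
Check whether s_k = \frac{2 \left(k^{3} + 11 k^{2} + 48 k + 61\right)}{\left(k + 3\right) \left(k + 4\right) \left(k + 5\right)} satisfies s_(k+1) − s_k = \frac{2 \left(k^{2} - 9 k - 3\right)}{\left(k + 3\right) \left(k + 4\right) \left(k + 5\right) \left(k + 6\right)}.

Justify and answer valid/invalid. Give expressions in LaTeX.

valid (s_(k+1) − s_k reduces to t_k)

s_(k+1) = 2*(48*k + (k + 1)**3 + 11*(k + 1)**2 + 109)/((k + 4)*(k + 5)*(k + 6))
s_(k+1) − s_k = 2*(k**2 - 9*k - 3)/(k**4 + 18*k**3 + 119*k**2 + 342*k + 360)
(s_(k+1) − s_k) − t_k = 0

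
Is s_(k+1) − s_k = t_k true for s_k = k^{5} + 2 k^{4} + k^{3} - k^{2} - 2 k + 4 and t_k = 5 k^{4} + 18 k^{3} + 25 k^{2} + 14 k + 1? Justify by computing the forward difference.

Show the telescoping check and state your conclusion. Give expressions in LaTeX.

s_(k+1) = k**5 + 7*k**4 + 19*k**3 + 24*k**2 + 12*k + 5
s_(k+1) − s_k = 5*k**4 + 18*k**3 + 25*k**2 + 14*k + 1
(s_(k+1) − s_k) − t_k = 0

valid (s_(k+1) − s_k reduces to t_k)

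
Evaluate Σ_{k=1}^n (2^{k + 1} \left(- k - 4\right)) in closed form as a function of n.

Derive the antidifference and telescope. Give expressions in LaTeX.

Step 1: r(k) = 2*(k + 5)/(k + 4).
Normal form (A,B,C) = (2, 1, k + 4).
f must satisfy (2)·f(k+1) − (1)·f(k) = k + 4.
d = 1 from the (0,0,1) case.
Solve for f: f(k) = k + 2 (degree 1 ≤ 1).
Then R = B(k−1)f/C = (k + 2)/(k + 4), so s_k = R(k)·t_k = 2**(k + 1)*(-k - 2).
s_(k+1) − s_k = 2**(k + 1)*(-k - 4) = t_k.
s_(n+1) = 2**(n + 2)*(-n - 3) and s_(1) = -12, so S(n) = -4*2**n*n - 12*2**n + 12.

S(n) = - 4 \cdot 2^{n} n - 12 \cdot 2^{n} + 12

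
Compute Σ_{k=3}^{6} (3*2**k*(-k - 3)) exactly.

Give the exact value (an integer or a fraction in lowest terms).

Σ = -2976

t_(k+1)/t_k = 2*(k + 4)/(k + 3).
So A=2 and B=1, with C=k + 3.
Key eq: (2)·f(k+1) = (1)·f(k) + (k + 3).
d = 1 from the (0,0,1) case.
Coefficient equations give f(k) = k + 1.
R(k) = B(k−1)·f(k)/C(k) = (k + 1)/(k + 3); s_k = R·t_k = 3*2**k*(-k - 1).
s_(k+1) − s_k = 3*2**k*(-k - 3) = t_k.
Evaluate s at k=7 and k=3: -3072 and -96; difference -2976.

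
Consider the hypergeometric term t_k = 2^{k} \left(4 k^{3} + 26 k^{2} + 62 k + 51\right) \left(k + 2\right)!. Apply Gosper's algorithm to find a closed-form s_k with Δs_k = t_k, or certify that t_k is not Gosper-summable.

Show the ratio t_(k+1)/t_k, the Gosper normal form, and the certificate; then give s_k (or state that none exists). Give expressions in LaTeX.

s_k = 2^{k} \left(2 k^{2} + 4 k + 3\right) \left(k + 2\right)!

The ratio is 2*(4*k**4 + 50*k**3 + 240*k**2 + 521*k + 429)/(4*k**3 + 26*k**2 + 62*k + 51).
So A=2*k + 6 and B=1, with C=k**3 + 13*k**2/2 + 31*k/2 + 51/4.
Need (2*k + 6)·f(k+1) − (1)·f(k) = k**3 + 13*k**2/2 + 31*k/2 + 51/4.
Bound: deg f ≤ 2.
Match coefficients ⇒ f(k) = (2*k**2 + 4*k + 3)/4.
Then R = B(k−1)f/C = (2*k**2 + 4*k + 3)/(4*k**3 + 26*k**2 + 62*k + 51), so s_k = R(k)·t_k = 2**k*(2*k**2 + 4*k + 3)*factorial(k + 2).
s_(k+1) − s_k = 2**k*(4*k**3 + 26*k**2 + 62*k + 51)*factorial(k + 2) = t_k.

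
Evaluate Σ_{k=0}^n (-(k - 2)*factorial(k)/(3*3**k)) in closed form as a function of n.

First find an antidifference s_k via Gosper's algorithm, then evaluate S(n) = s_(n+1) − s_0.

Step 1: r(k) = (k**2 - 1)/(3*(k - 2)).
A = k/3 + 1/3, B = 1, C = k - 2.
Need (k/3 + 1/3)·f(k+1) − (1)·f(k) = k - 2.
Bound: deg f ≤ 0.
Coefficient equations give f(k) = 3.
Certificate R = B(k−1)f/C = 3/(k - 2) gives s_k = -factorial(k)/3**k.
Δs = -(k - 2)*factorial(k)/(3*3**k), as required.
s_(n+1) = -3**(-n - 1)*factorial(n + 1) and s_(0) = -1, so S(n) = 3**(-n - 1)*(3**(n + 1) - n*factorial(n) - factorial(n)).

S(n) = 3**(-n - 1)*(3**(n + 1) - n*factorial(n) - factorial(n))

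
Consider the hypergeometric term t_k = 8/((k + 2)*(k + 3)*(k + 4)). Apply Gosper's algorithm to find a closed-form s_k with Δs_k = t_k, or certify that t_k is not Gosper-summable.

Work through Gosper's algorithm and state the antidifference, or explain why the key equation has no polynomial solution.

t_(k+1)/t_k = (k + 2)/(k + 5).
A = k + 2, B = k + 5, C = 1.
f must satisfy (k + 2)·f(k+1) − (k + 4)·f(k) = 1.
Bound: deg f ≤ 2.
A polynomial solution: f(k) = k*(k + 5)/12.
Get s_k = R·t_k = 2*k*(k + 5)/(3*(k + 2)*(k + 3)) with R(k) = B(k−1)f(k)/C(k) = k*(k + 4)*(k + 5)/12.
s_(k+1) − s_k = 8/(k**3 + 9*k**2 + 26*k + 24) = t_k.

s_k = 2*k*(k + 5)/(3*(k + 2)*(k + 3))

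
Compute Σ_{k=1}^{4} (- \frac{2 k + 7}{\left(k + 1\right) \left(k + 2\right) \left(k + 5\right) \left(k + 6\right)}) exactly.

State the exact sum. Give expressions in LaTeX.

Σ = -1/15

t_(k+1)/t_k = (k + 1)*(k + 5)*(2*k + 9)/((k + 3)*(k + 7)*(2*k + 7)).
Factor: A=k + 1; B=k + 7; C=k**3 + 21*k**2/2 + 73*k/2 + 42.
Need (k + 1)·f(k+1) − (k + 6)·f(k) = k**3 + 21*k**2/2 + 73*k/2 + 42.
deg f ≤ 5 (via 1,1,3).
Match coefficients ⇒ f(k) = k*(k + 2)*(k + 3)*(k + 4)*(k + 6)/10.
Then R = B(k−1)f/C = k*(k + 2)*(k + 6)**2/(5*(2*k + 7)), so s_k = R(k)·t_k = k*(-k - 6)/(5*(k**2 + 6*k + 5)).
Verify: (-2*k - 7)/(k**4 + 14*k**3 + 65*k**2 + 112*k + 60) matches t_k.
Σ_(k=1)^(4) t_k = s_(5) − s_(1) = -11/60 − (-7/60) = -1/15.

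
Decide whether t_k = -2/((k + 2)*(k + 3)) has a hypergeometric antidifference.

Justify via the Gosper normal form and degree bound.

The ratio is (k + 2)/(k + 4).
Normal form (A,B,C) = (k + 2, k + 4, 1).
Set up (k + 2)·f(k+1) − (k + 3)·f(k) − (1) = 0.
d = 1 from the (1,1,0) case.
A polynomial solution: f(k) = k/2.
Then R = B(k−1)f/C = k*(k + 3)/2, so s_k = R(k)·t_k = -k/(k + 2).
s_(k+1) − s_k = -2/(k**2 + 5*k + 6) = t_k.

Yes. s_k = -k/(k + 2).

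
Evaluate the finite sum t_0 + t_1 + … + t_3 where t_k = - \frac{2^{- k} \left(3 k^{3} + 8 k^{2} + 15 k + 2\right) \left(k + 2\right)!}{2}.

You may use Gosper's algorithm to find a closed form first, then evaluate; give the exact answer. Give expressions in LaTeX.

The ratio is (3*k**4 + 26*k**3 + 91*k**2 + 148*k + 84)/(2*(3*k**3 + 8*k**2 + 15*k + 2)).
Factor: A=k/2 + 3/2; B=1; C=k**3 + 8*k**2/3 + 5*k + 2/3.
Need (k/2 + 3/2)·f(k+1) − (1)·f(k) = k**3 + 8*k**2/3 + 5*k + 2/3.
Degrees (1,0,3) ⇒ d ≤ 2.
Solve for f: f(k) = 2*(k + 1)*(3*k - 4)/3 (degree 2 ≤ 2).
Get s_k = R·t_k = -(k + 1)*(3*k - 4)*factorial(k + 2)/2**k with R(k) = B(k−1)f(k)/C(k) = 2*(k + 1)*(3*k - 4)/(3*k**3 + 8*k**2 + 15*k + 2).
Check: Δs_k = -(3*k**3 + 8*k**2 + 15*k + 2)*factorial(k + 2)/(2*2**k). ✓
Telescoping: Σ = s_(4) − s_(0) = -1800 − (8) = -1808.

Σ = -1808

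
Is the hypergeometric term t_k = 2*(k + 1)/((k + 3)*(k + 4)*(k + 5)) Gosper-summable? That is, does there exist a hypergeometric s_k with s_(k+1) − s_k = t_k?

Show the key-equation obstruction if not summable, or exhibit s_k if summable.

Yes. s_k = k*(k + 1)/(3*(k + 3)*(k + 4)).

r(k) = (k + 2)*(k + 3)/((k + 1)*(k + 6)) after simplifying.
Gosper form: A/B · C(k+1)/C(k) with A=k + 3, B=k + 6, C=k + 1.
Key eq: (k + 3)·f(k+1) = (k + 5)·f(k) + (k + 1).
Bound: deg f ≤ 2.
A polynomial solution: f(k) = k*(k + 1)/6.
Get s_k = R·t_k = k*(k + 1)/(3*(k + 3)*(k + 4)) with R(k) = B(k−1)f(k)/C(k) = k*(k + 5)/6.
Check: Δs_k = 2*(k + 1)/(k**3 + 12*k**2 + 47*k + 60). ✓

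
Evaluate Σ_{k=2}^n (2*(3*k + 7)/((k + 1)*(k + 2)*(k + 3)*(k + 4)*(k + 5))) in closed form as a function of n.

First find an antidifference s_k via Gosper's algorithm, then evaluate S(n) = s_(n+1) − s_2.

Step 1: r(k) = (k + 1)*(3*k + 10)/((k + 6)*(3*k + 7)).
A = k + 1, B = k + 6, C = k + 7/3.
f must satisfy (k + 1)·f(k+1) − (k + 5)·f(k) = k + 7/3.
Degrees (1,1,1) ⇒ d ≤ 4.
A polynomial solution: f(k) = k*(k + 2)*(k**2 + 8*k + 19)/36.
R(k) = B(k−1)·f(k)/C(k) = k*(k + 2)*(k + 5)*(k**2 + 8*k + 19)/(12*(3*k + 7)); s_k = R·t_k = k*(k**2 + 8*k + 19)/(6*(k**3 + 8*k**2 + 19*k + 12)).
Verify: 2*(3*k + 7)/(k**5 + 15*k**4 + 85*k**3 + 225*k**2 + 274*k + 120) matches t_k.
Telescope: S(n) = s_(n+1) − s_(2) = (n**3 + 11*n**2 + 38*n + 28)/(6*(n**3 + 11*n**2 + 38*n + 40)) − (13/90) = (n**3 + 11*n**2 + 38*n - 50)/(45*(n**3 + 11*n**2 + 38*n + 40)).

S(n) = (n**3 + 11*n**2 + 38*n - 50)/(45*(n**3 + 11*n**2 + 38*n + 40))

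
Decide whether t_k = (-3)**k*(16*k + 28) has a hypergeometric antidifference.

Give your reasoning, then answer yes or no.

t_(k+1)/t_k = 3*(-4*k - 11)/(4*k + 7).
Factor: A=-3; B=1; C=k + 7/4.
Solve (-3)·f(k+1) − (1)·f(k) = k + 7/4.
From deg A=0, deg B=0, deg C=1: d=1.
Coefficient equations give f(k) = -(k + 1)/4.
Get s_k = R·t_k = -4*(-3)**k*(k + 1) with R(k) = B(k−1)f(k)/C(k) = -(k + 1)/(4*k + 7).
Δs = (-3)**k*(16*k + 28), as required.

Yes. s_k = -4*(-3)**k*(k + 1).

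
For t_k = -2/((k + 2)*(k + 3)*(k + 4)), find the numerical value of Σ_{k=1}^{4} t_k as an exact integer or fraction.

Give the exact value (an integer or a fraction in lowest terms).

Σ = -11/168

The ratio is (k + 2)/(k + 5).
Take A(k)=k + 2, B(k)=k + 5, C(k)=1.
Need (k + 2)·f(k+1) − (k + 4)·f(k) = 1.
Degrees (1,1,0) ⇒ d ≤ 2.
A polynomial solution: f(k) = k*(k + 5)/12.
Certificate R = B(k−1)f/C = k*(k + 4)*(k + 5)/12 gives s_k = k*(-k - 5)/(6*(k + 2)*(k + 3)).
s_(k+1) − s_k = -2/(k**3 + 9*k**2 + 26*k + 24) = t_k.
Telescoping: Σ = s_(5) − s_(1) = -25/168 − (-1/12) = -11/168.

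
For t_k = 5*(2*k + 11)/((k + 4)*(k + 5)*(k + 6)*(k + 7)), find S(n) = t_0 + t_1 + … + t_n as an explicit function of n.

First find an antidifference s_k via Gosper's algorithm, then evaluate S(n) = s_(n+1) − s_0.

S(n) = 5*(n**2 + 12*n + 11)/(24*(n**2 + 12*n + 35))

Step 1: r(k) = (k + 4)*(2*k + 13)/((k + 8)*(2*k + 11)).
Gosper form: A/B · C(k+1)/C(k) with A=k + 4, B=k + 8, C=k + 11/2.
Need (k + 4)·f(k+1) − (k + 7)·f(k) = k + 11/2.
From deg A=1, deg B=1, deg C=1: d=3.
Coefficient equations give f(k) = k*(k + 5)*(k + 10)/48.
Then R = B(k−1)f/C = k*(k + 5)*(k + 7)*(k + 10)/(24*(2*k + 11)), so s_k = R(k)·t_k = 5*k*(k + 10)/(24*(k**2 + 10*k + 24)).
Verify: 5*(2*k + 11)/(k**4 + 22*k**3 + 179*k**2 + 638*k + 840) matches t_k.
Telescope: S(n) = s_(n+1) − s_(0) = 5*(n**2 + 12*n + 11)/(24*(n**2 + 12*n + 35)) − (0) = 5*(n**2 + 12*n + 11)/(24*(n**2 + 12*n + 35)).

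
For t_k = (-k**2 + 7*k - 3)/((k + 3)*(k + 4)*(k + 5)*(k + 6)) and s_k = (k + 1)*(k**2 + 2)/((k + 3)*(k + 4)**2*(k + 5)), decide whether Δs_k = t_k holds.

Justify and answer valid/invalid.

Invalid: residual 3*(2*k**3 + 3*k**2 - 23*k + 24)/(k**6 + 27*k**5 + 301*k**4 + 1773*k**3 + 5818*k**2 + 10080*k + 7200) ≠ 0.

s_(k+1) = (k + 2)*((k + 1)**2 + 2)/((k + 4)*(k + 5)**2*(k + 6))
s_(k+1) − s_k = (-k**4 + 4*k**3 + 49*k**2 + 44*k + 12)/(k**6 + 27*k**5 + 301*k**4 + 1773*k**3 + 5818*k**2 + 10080*k + 7200)
(s_(k+1) − s_k) − t_k = 3*(2*k**3 + 3*k**2 - 23*k + 24)/(k**6 + 27*k**5 + 301*k**4 + 1773*k**3 + 5818*k**2 + 10080*k + 7200)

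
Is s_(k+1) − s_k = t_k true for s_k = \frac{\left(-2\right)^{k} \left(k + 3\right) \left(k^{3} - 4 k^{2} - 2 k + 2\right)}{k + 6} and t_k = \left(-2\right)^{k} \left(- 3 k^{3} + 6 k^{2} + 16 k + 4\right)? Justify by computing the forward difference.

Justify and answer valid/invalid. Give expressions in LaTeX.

s_(k+1) = 2*(-2)**k*(k + 4)*(2*k - (k + 1)**3 + 4*(k + 1)**2)/(k + 7)
s_(k+1) − s_k = (-2)**k*(-3*k**5 - 24*k**4 + 7*k**3 + 296*k**2 + 418*k + 102)/(k**2 + 13*k + 42)
(s_(k+1) − s_k) − t_k = (-2)**k*(9*k**4 + 39*k**3 - 168*k**2 - 306*k - 66)/(k**2 + 13*k + 42)

Invalid: residual \frac{\left(-2\right)^{k} \left(9 k^{4} + 39 k^{3} - 168 k^{2} - 306 k - 66\right)}{k^{2} + 13 k + 42} ≠ 0.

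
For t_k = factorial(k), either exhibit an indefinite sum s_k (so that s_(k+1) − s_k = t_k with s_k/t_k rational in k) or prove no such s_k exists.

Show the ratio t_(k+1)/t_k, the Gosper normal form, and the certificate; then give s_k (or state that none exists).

Ratio r(k) = k + 1.
So A=k + 1 and B=1, with C=1.
Set up (k + 1)·f(k+1) − (1)·f(k) − (1) = 0.
Degrees (1,0,0) ⇒ d ≤ -1.
d = -1 < 0 ⇒ no nonzero polynomial f; not summable.

none — t_k is not Gosper-summable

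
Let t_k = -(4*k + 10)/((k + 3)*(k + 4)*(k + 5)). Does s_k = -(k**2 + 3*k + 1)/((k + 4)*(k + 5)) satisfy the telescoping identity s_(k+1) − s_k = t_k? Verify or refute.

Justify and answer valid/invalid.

s_(k+1) = (-3*k - (k + 1)**2 - 4)/((k + 5)*(k + 6))
s_(k+1) − s_k = 2*(-3*k - 7)/(k**3 + 15*k**2 + 74*k + 120)
(s_(k+1) − s_k) − t_k = 2*(-k**2 + k + 9)/(k**4 + 18*k**3 + 119*k**2 + 342*k + 360)

Invalid: residual 2*(-k**2 + k + 9)/(k**4 + 18*k**3 + 119*k**2 + 342*k + 360) ≠ 0.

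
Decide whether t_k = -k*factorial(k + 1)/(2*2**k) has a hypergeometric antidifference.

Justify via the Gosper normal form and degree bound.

Yes. s_k = -factorial(k + 1)/2**k.

r(k) = (k + 1)*(k + 2)/(2*k) after simplifying.
Normal form (A,B,C) = (k/2 + 1, 1, k).
Set up (k/2 + 1)·f(k+1) − (1)·f(k) − (k) = 0.
Bound: deg f ≤ 0.
A polynomial solution: f(k) = 2.
R(k) = B(k−1)·f(k)/C(k) = 2/k; s_k = R·t_k = -factorial(k + 1)/2**k.
Verify: -k*factorial(k + 1)/(2*2**k) matches t_k.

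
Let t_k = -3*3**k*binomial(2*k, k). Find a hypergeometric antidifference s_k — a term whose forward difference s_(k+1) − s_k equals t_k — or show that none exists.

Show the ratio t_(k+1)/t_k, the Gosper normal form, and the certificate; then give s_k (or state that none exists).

Ratio r(k) = 6*(2*k + 1)/(k + 1).
So A=12*k + 6 and B=k + 1, with C=1.
Solve (12*k + 6)·f(k+1) − (k)·f(k) = 1.
d = -1 from the (1,1,0) case.
deg f ≤ -1 is impossible — no certificate.

no hypergeometric antidifference exists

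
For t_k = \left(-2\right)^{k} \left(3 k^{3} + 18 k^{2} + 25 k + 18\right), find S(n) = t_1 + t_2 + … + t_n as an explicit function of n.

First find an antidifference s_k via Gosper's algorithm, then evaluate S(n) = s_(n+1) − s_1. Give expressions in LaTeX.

S(n) = 2 \left(-2\right)^{n} n^{3} + 14 \left(-2\right)^{n} n^{2} + 24 \left(-2\right)^{n} n + 16 \left(-2\right)^{n} - 16

r(k) = 2*(-3*k**3 - 27*k**2 - 70*k - 64)/(3*k**3 + 18*k**2 + 25*k + 18) after simplifying.
Normal form (A,B,C) = (-2, 1, k**3 + 6*k**2 + 25*k/3 + 6).
Need (-2)·f(k+1) − (1)·f(k) = k**3 + 6*k**2 + 25*k/3 + 6.
deg f ≤ 3 (via 0,0,3).
Solving with deg f ≤ 3: f(k) = -(k**3 + 4*k**2 + k + 2)/3.
Certificate R = B(k−1)f/C = -(k**3 + 4*k**2 + k + 2)/(3*k**3 + 18*k**2 + 25*k + 18) gives s_k = (-2)**k*(-k**3 - 4*k**2 - k - 2).
s_(k+1) − s_k = (-2)**k*(3*k**3 + 18*k**2 + 25*k + 18) = t_k.
Evaluate: s_(n+1) = 2*(-2)**n*(n**3 + 7*n**2 + 12*n + 8); subtract s_(1) = 16 ⇒ S(n) = 2*(-2)**n*n**3 + 14*(-2)**n*n**2 + 24*(-2)**n*n + 16*(-2)**n - 16.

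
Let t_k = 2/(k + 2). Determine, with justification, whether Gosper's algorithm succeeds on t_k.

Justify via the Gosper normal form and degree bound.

No. Not Gosper-summable.

t_(k+1)/t_k = (k + 2)/(k + 3).
Factor: A=k + 2; B=k + 3; C=1.
Key eq: (k + 2)·f(k+1) = (k + 2)·f(k) + (1).
d = 0 from the (1,1,0) case.
Write f(k) = c0. Then LHS − RHS = -1, requiring -1 = 0: contradictory. No certificate.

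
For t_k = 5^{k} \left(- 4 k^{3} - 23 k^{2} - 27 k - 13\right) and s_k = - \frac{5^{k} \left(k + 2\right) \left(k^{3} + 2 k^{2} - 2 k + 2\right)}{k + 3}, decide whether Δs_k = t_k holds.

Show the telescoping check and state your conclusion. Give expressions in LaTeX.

Invalid: residual \frac{5^{k} \left(4 k^{4} + 34 k^{3} + 94 k^{2} + 96 k + 37\right)}{k^{2} + 7 k + 12} ≠ 0.

s_(k+1) = -5**(k + 1)*(k + 3)*(-2*k + (k + 1)**3 + 2*(k + 1)**2)/(k + 4)
s_(k+1) − s_k = 5**k*(-4*k**5 - 47*k**4 - 202*k**3 - 384*k**2 - 319*k - 119)/(k**2 + 7*k + 12)
(s_(k+1) − s_k) − t_k = 5**k*(4*k**4 + 34*k**3 + 94*k**2 + 96*k + 37)/(k**2 + 7*k + 12)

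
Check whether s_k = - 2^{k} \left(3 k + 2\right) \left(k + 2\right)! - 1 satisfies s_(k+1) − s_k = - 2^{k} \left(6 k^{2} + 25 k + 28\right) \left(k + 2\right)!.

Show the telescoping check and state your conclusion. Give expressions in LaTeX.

Valid — Δs_k = t_k.

s_(k+1) = -2**(k + 1)*(3*k + 5)*factorial(k + 3) - 1
s_(k+1) − s_k = -2**k*(6*k**2 + 25*k + 28)*factorial(k + 2)
(s_(k+1) − s_k) − t_k = 0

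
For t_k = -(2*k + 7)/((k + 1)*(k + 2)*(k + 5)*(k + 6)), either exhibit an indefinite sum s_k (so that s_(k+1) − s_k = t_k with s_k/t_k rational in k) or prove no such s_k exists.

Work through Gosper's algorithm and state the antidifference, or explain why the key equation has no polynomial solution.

Step 1: r(k) = (k + 1)*(k + 5)*(2*k + 9)/((k + 3)*(k + 7)*(2*k + 7)).
A = k + 1, B = k + 7, C = k**3 + 21*k**2/2 + 73*k/2 + 42.
Need (k + 1)·f(k+1) − (k + 6)·f(k) = k**3 + 21*k**2/2 + 73*k/2 + 42.
From deg A=1, deg B=1, deg C=3: d=5.
Solve for f: f(k) = k*(k + 2)*(k + 3)*(k + 4)*(k + 6)/10 (degree 5 ≤ 5).
R(k) = B(k−1)·f(k)/C(k) = k*(k + 2)*(k + 6)**2/(5*(2*k + 7)); s_k = R·t_k = k*(-k - 6)/(5*(k**2 + 6*k + 5)).
Δs = (-2*k - 7)/(k**4 + 14*k**3 + 65*k**2 + 112*k + 60), as required.

s_k = k*(-k - 6)/(5*(k**2 + 6*k + 5))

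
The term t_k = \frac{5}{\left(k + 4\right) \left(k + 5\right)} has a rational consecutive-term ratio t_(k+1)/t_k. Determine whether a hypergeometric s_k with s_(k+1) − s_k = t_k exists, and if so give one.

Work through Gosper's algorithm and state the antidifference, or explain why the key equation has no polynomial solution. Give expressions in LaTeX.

s_k = \frac{5 k}{4 \left(k + 4\right)}

The ratio is (k + 4)/(k + 6).
Normal form (A,B,C) = (k + 4, k + 6, 1).
f must satisfy (k + 4)·f(k+1) − (k + 5)·f(k) = 1.
d = 1 from the (1,1,0) case.
Coefficient equations give f(k) = k/4.
Get s_k = R·t_k = 5*k/(4*(k + 4)) with R(k) = B(k−1)f(k)/C(k) = k*(k + 5)/4.
Verify: 5/(k**2 + 9*k + 20) matches t_k.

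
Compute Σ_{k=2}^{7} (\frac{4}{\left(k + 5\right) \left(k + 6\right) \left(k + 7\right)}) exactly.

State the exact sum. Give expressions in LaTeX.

Σ = 9/364

Compute t_(k+1)/t_k: get (k + 5)/(k + 8).
Normal form (A,B,C) = (k + 5, k + 8, 1).
Solve (k + 5)·f(k+1) − (k + 7)·f(k) = 1.
Degrees (1,1,0) ⇒ d ≤ 2.
Solve for f: f(k) = k*(k + 11)/60 (degree 2 ≤ 2).
Get s_k = R·t_k = k*(k + 11)/(15*(k + 5)*(k + 6)) with R(k) = B(k−1)f(k)/C(k) = k*(k + 7)*(k + 11)/60.
Check: Δs_k = 4/(k**3 + 18*k**2 + 107*k + 210). ✓
Σ_(k=2)^(7) t_k = s_(8) − s_(2) = 76/1365 − (13/420) = 9/364.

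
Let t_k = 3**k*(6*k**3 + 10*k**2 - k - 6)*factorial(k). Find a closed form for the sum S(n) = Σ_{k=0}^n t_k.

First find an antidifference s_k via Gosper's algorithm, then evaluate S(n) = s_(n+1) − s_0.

r(k) = 3*(6*k**4 + 34*k**3 + 65*k**2 + 46*k + 9)/(6*k**3 + 10*k**2 - k - 6) after simplifying.
Factor: A=3*k + 3; B=1; C=k**3 + 5*k**2/3 - k/6 - 1.
Solve (3*k + 3)·f(k+1) − (1)·f(k) = k**3 + 5*k**2/3 - k/6 - 1.
deg f ≤ 2 (via 1,0,3).
Coefficient equations give f(k) = (2*k**2 - 2*k - 3)/6.
R(k) = B(k−1)·f(k)/C(k) = (2*k**2 - 2*k - 3)/(6*k**3 + 10*k**2 - k - 6); s_k = R·t_k = 3**k*(2*k**2 - 2*k - 3)*factorial(k).
Δs = 3**k*(6*k**3 + 10*k**2 - k - 6)*factorial(k), as required.
Σ_(k=0)^n t_k = s_(n+1) − s_(0) = (3**(n + 1)*(2*n**2 + 2*n - 3)*factorial(n + 1)) − (-3), i.e. 6*3**n*n**3*factorial(n) + 12*3**n*n**2*factorial(n) - 3*3**n*n*factorial(n) - 9*3**n*factorial(n) + 3.

S(n) = 6*3**n*n**3*factorial(n) + 12*3**n*n**2*factorial(n) - 3*3**n*n*factorial(n) - 9*3**n*factorial(n) + 3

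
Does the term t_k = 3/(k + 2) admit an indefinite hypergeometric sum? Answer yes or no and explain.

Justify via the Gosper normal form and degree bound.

The ratio is (k + 2)/(k + 3).
So A=k + 2 and B=k + 3, with C=1.
Need (k + 2)·f(k+1) − (k + 2)·f(k) = 1.
Bound: deg f ≤ 0.
Write f(k) = c0. Then LHS − RHS = -1, requiring -1 = 0: contradictory. No certificate.

No — the linear system for f has no solution.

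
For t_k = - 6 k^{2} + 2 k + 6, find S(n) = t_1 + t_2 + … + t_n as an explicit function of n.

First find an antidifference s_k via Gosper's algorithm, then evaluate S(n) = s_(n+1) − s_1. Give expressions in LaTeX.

t_(k+1)/t_k = (k - 3*(k + 1)**2 + 4)/(-3*k**2 + k + 3).
Factor: A=1; B=1; C=k**2 - k/3 - 1.
f must satisfy (1)·f(k+1) − (1)·f(k) = k**2 - k/3 - 1.
From deg A=0, deg B=0, deg C=2: d=3.
Coefficient equations give f(k) = k*(k**2 - 2*k - 2)/3.
Get s_k = R·t_k = 2*k*(-k**2 + 2*k + 2) with R(k) = B(k−1)f(k)/C(k) = k*(k**2 - 2*k - 2)/(3*k**2 - k - 3).
Verify: -6*k**2 + 2*k + 6 matches t_k.
s_(n+1) = -2*n**3 - 2*n**2 + 6*n + 6 and s_(1) = 6, so S(n) = 2*n*(-n**2 - n + 3).

S(n) = 2 n \left(- n^{2} - n + 3\right)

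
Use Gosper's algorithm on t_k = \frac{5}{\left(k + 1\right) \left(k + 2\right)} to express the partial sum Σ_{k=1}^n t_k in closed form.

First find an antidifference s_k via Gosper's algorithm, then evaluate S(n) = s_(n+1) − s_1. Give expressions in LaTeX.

S(n) = \frac{5 n}{2 \left(n + 2\right)}

Step 1: r(k) = (k + 1)/(k + 3).
Factor: A=k + 1; B=k + 3; C=1.
Solve (k + 1)·f(k+1) − (k + 2)·f(k) = 1.
Bound: deg f ≤ 1.
Solving with deg f ≤ 1: f(k) = k.
So s_k = (B(k−1)f/C)·t_k = (k*(k + 2))·t_k = 5*k/(k + 1).
Verify: 5/(k**2 + 3*k + 2) matches t_k.
s_(n+1) = 5*(n + 1)/(n + 2) and s_(1) = 5/2, so S(n) = 5*n/(2*(n + 2)).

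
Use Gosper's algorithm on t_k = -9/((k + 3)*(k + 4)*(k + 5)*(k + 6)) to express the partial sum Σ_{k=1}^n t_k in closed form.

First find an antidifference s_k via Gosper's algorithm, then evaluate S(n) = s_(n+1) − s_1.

Compute t_(k+1)/t_k: get (k + 3)/(k + 7).
Factor: A=k + 3; B=k + 7; C=1.
Set up (k + 3)·f(k+1) − (k + 6)·f(k) − (1) = 0.
d = 3 from the (1,1,0) case.
Match coefficients ⇒ f(k) = k*(k**2 + 12*k + 47)/180.
Then R = B(k−1)f/C = k*(k + 6)*(k**2 + 12*k + 47)/180, so s_k = R(k)·t_k = k*(-k**2 - 12*k - 47)/(20*(k + 3)*(k + 4)*(k + 5)).
Δs = -9/(k**4 + 18*k**3 + 119*k**2 + 342*k + 360), as required.
Telescope: S(n) = s_(n+1) − s_(1) = (-n**3 - 15*n**2 - 74*n - 60)/(20*(n**3 + 15*n**2 + 74*n + 120)) − (-1/40) = n*(-n**2 - 15*n - 74)/(40*(n**3 + 15*n**2 + 74*n + 120)).

S(n) = n*(-n**2 - 15*n - 74)/(40*(n**3 + 15*n**2 + 74*n + 120))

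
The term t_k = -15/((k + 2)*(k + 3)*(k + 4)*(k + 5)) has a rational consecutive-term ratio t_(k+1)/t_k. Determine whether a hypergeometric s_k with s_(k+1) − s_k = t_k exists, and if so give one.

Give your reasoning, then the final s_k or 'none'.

s_k = 5*k*(-k**2 - 9*k - 26)/(24*(k + 2)*(k + 3)*(k + 4))

The ratio is (k + 2)/(k + 6).
Gosper form: A/B · C(k+1)/C(k) with A=k + 2, B=k + 6, C=1.
Solve (k + 2)·f(k+1) − (k + 5)·f(k) = 1.
d = 3 from the (1,1,0) case.
A polynomial solution: f(k) = k*(k**2 + 9*k + 26)/72.
So s_k = (B(k−1)f/C)·t_k = (k*(k + 5)*(k**2 + 9*k + 26)/72)·t_k = 5*k*(-k**2 - 9*k - 26)/(24*(k + 2)*(k + 3)*(k + 4)).
Verify: -15/(k**4 + 14*k**3 + 71*k**2 + 154*k + 120) matches t_k.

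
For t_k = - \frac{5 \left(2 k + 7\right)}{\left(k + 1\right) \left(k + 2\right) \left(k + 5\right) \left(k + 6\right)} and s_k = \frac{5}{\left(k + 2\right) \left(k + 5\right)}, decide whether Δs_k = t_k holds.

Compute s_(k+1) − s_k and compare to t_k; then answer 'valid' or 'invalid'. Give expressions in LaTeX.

s_(k+1) = 5/((k + 3)*(k + 6))
s_(k+1) − s_k = 10*(-k - 4)/(k**4 + 16*k**3 + 91*k**2 + 216*k + 180)
(s_(k+1) − s_k) − t_k = 5*(3*k + 13)/(k**5 + 17*k**4 + 107*k**3 + 307*k**2 + 396*k + 180)

Invalid: residual \frac{5 \left(3 k + 13\right)}{k^{5} + 17 k^{4} + 107 k^{3} + 307 k^{2} + 396 k + 180} ≠ 0.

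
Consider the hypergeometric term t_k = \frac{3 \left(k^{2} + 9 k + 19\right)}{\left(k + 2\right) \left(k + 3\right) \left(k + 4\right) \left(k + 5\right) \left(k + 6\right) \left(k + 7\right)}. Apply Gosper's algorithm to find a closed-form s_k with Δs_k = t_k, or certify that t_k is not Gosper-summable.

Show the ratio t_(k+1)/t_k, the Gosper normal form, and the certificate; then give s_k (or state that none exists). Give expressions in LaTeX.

s_k = \frac{k \left(k^{2} + 12 k + 44\right)}{48 \left(k^{3} + 12 k^{2} + 44 k + 48\right)}

The ratio is (k + 2)*(9*k + (k + 1)**2 + 28)/((k + 8)*(k**2 + 9*k + 19)).
So A=k + 2 and B=k + 8, with C=k**2 + 9*k + 19.
f must satisfy (k + 2)·f(k+1) − (k + 7)·f(k) = k**2 + 9*k + 19.
deg f ≤ 5 (via 1,1,2).
Match coefficients ⇒ f(k) = k*(k + 3)*(k + 5)*(k**2 + 12*k + 44)/144.
Then R = B(k−1)f/C = k*(k + 3)*(k + 5)*(k + 7)*(k**2 + 12*k + 44)/(144*(k**2 + 9*k + 19)), so s_k = R(k)·t_k = k*(k**2 + 12*k + 44)/(48*(k**3 + 12*k**2 + 44*k + 48)).
Check: Δs_k = 3*(k**2 + 9*k + 19)/(k**6 + 27*k**5 + 295*k**4 + 1665*k**3 + 5104*k**2 + 8028*k + 5040). ✓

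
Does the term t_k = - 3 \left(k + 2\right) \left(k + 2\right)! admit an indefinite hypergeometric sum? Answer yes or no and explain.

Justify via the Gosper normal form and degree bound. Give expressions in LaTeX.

Yes. s_k = - 3 \left(k + 2\right)!.

t_(k+1)/t_k = (k + 3)**2/(k + 2).
So A=k + 3 and B=1, with C=k + 2.
Set up (k + 3)·f(k+1) − (1)·f(k) − (k + 2) = 0.
deg f ≤ 0 (via 1,0,1).
Solving with deg f ≤ 0: f(k) = 1.
R(k) = B(k−1)·f(k)/C(k) = 1/(k + 2); s_k = R·t_k = -3*factorial(k + 2).
Check: Δs_k = -3*(k + 2)*factorial(k + 2). ✓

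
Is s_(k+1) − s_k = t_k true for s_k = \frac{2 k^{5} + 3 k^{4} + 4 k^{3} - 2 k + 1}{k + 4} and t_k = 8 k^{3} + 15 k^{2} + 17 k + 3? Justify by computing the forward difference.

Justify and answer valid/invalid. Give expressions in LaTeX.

Invalid: residual \frac{3 \left(- 6 k^{4} - 46 k^{3} - 74 k^{2} - 74 k - 11\right)}{k^{2} + 9 k + 20} ≠ 0.

s_(k+1) = (-2*k + 2*(k + 1)**5 + 3*(k + 1)**4 + 4*(k + 1)**3 - 1)/(k + 5)
s_(k+1) − s_k = (8*k**5 + 69*k**4 + 174*k**3 + 234*k**2 + 145*k + 27)/(k**2 + 9*k + 20)
(s_(k+1) − s_k) − t_k = 3*(-6*k**4 - 46*k**3 - 74*k**2 - 74*k - 11)/(k**2 + 9*k + 20)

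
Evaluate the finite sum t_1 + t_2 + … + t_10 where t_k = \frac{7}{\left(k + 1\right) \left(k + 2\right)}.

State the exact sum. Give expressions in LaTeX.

Ratio r(k) = (k + 1)/(k + 3).
Normal form (A,B,C) = (k + 1, k + 3, 1).
f must satisfy (k + 1)·f(k+1) − (k + 2)·f(k) = 1.
d = 1 from the (1,1,0) case.
Solving with deg f ≤ 1: f(k) = k.
Certificate R = B(k−1)f/C = k*(k + 2) gives s_k = 7*k/(k + 1).
s_(k+1) − s_k = 7/(k**2 + 3*k + 2) = t_k.
Σ_(k=1)^(10) t_k = s_(11) − s_(1) = 77/12 − (7/2) = 35/12.

Σ = 35/12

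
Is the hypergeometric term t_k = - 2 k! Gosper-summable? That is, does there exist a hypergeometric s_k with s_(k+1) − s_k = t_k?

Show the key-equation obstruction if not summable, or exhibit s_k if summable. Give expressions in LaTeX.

No. Not Gosper-summable.

Ratio r(k) = k + 1.
So A=k + 1 and B=1, with C=1.
Key eq: (k + 1)·f(k+1) = (1)·f(k) + (1).
Degrees (1,0,0) ⇒ d ≤ -1.
Bound -1 < 0, so the key equation has no polynomial solution.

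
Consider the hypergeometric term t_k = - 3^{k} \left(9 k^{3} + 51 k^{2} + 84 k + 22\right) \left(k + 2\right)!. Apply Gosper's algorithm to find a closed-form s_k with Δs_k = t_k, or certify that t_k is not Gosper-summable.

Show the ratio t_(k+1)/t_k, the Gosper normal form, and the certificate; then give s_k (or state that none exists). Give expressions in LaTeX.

r(k) = 3*(9*k**4 + 105*k**3 + 447*k**2 + 805*k + 498)/(9*k**3 + 51*k**2 + 84*k + 22) after simplifying.
Normal form (A,B,C) = (3*k + 9, 1, k**3 + 17*k**2/3 + 28*k/3 + 22/9).
Set up (3*k + 9)·f(k+1) − (1)·f(k) − (k**3 + 17*k**2/3 + 28*k/3 + 22/9) = 0.
d = 2 from the (1,0,3) case.
A polynomial solution: f(k) = (3*k**2 + 3*k - 4)/9.
Get s_k = R·t_k = -3**k*(3*k**2 + 3*k - 4)*factorial(k + 2) with R(k) = B(k−1)f(k)/C(k) = (3*k**2 + 3*k - 4)/(9*k**3 + 51*k**2 + 84*k + 22).
Check: Δs_k = -3**k*(9*k**3 + 51*k**2 + 84*k + 22)*factorial(k + 2). ✓

s_k = - 3^{k} \left(3 k^{2} + 3 k - 4\right) \left(k + 2\right)!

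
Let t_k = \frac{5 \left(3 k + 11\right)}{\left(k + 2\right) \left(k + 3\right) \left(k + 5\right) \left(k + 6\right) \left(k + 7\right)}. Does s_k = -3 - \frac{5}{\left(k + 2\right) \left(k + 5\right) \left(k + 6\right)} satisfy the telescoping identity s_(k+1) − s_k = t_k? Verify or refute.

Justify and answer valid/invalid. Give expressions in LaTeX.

s_(k+1) = -3 - 5/((k + 3)*(k + 6)*(k + 7))
s_(k+1) − s_k = 5*(3*k + 11)/(k**5 + 23*k**4 + 203*k**3 + 853*k**2 + 1692*k + 1260)
(s_(k+1) − s_k) − t_k = 0

valid (s_(k+1) − s_k reduces to t_k)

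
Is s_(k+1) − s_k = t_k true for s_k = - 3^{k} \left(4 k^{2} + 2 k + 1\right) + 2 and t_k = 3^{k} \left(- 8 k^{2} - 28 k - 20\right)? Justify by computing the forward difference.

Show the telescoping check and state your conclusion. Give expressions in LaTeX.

s_(k+1) = -3*3**k*(2*k + 4*(k + 1)**2 + 3) + 2
s_(k+1) − s_k = 3**k*(-8*k**2 - 28*k - 20)
(s_(k+1) − s_k) − t_k = 0

valid (s_(k+1) − s_k reduces to t_k)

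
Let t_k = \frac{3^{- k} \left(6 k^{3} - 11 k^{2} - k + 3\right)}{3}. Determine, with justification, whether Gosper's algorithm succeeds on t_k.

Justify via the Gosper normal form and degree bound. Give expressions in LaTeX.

Step 1: r(k) = (6*k**3 + 7*k**2 - 5*k - 3)/(3*(6*k**3 - 11*k**2 - k + 3)).
A = 1/3, B = 1, C = k**3 - 11*k**2/6 - k/6 + 1/2.
Need (1/3)·f(k+1) − (1)·f(k) = k**3 - 11*k**2/6 - k/6 + 1/2.
Degrees (0,0,3) ⇒ d ≤ 3.
Match coefficients ⇒ f(k) = -(3*k**3 - k**2 + 3*k + 4)/2.
Get s_k = R·t_k = (-3*k**3 + k**2 - 3*k - 4)/3**k with R(k) = B(k−1)f(k)/C(k) = -3*(3*k**3 - k**2 + 3*k + 4)/((2*k + 1)*(3*k**2 - 7*k + 3)).
Verify: (6*k**3 - 11*k**2 - k + 3)/(3*3**k) matches t_k.

Yes. s_k = 3^{- k} \left(- 3 k^{3} + k^{2} - 3 k - 4\right).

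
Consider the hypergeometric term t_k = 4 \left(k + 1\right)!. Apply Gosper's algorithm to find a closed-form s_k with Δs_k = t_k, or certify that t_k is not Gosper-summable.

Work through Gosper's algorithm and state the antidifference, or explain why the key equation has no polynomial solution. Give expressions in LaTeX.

none (Gosper's algorithm certifies no s_k)

Compute t_(k+1)/t_k: get k + 2.
Gosper form: A/B · C(k+1)/C(k) with A=k + 2, B=1, C=1.
Set up (k + 2)·f(k+1) − (1)·f(k) − (1) = 0.
Bound: deg f ≤ -1.
Negative degree bound (-1): no f exists, t_k not Gosper-summable.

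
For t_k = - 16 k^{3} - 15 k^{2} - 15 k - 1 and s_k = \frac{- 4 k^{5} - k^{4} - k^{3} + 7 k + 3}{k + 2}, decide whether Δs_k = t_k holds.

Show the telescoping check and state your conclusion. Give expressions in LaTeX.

s_(k+1) = (7*k - 4*(k + 1)**5 - (k + 1)**4 - (k + 1)**3 + 10)/(k + 3)
s_(k+1) − s_k = (-16*k**5 - 83*k**4 - 136*k**3 - 125*k**2 - 60*k - 1)/(k**2 + 5*k + 6)
(s_(k+1) − s_k) − t_k = (12*k**4 + 50*k**3 + 41*k**2 + 35*k + 5)/(k**2 + 5*k + 6)

Invalid: residual \frac{12 k^{4} + 50 k^{3} + 41 k^{2} + 35 k + 5}{k^{2} + 5 k + 6} ≠ 0.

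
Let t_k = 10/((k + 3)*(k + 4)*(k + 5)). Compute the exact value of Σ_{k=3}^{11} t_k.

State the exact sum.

Compute t_(k+1)/t_k: get (k + 3)/(k + 6).
Normal form (A,B,C) = (k + 3, k + 6, 1).
Set up (k + 3)·f(k+1) − (k + 5)·f(k) − (1) = 0.
Bound: deg f ≤ 2.
Solve for f: f(k) = k*(k + 7)/24 (degree 2 ≤ 2).
So s_k = (B(k−1)f/C)·t_k = (k*(k + 5)*(k + 7)/24)·t_k = 5*k*(k + 7)/(12*(k + 3)*(k + 4)).
Δs = 10/(k**3 + 12*k**2 + 47*k + 60), as required.
Telescoping: Σ = s_(12) − s_(3) = 19/48 − (25/84) = 11/112.

Σ = 11/112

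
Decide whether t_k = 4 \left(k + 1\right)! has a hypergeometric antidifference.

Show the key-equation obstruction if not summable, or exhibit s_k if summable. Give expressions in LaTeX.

t_(k+1)/t_k = k + 2.
Take A(k)=k + 2, B(k)=1, C(k)=1.
Solve (k + 2)·f(k+1) − (1)·f(k) = 1.
From deg A=1, deg B=0, deg C=0: d=-1.
Bound -1 < 0, so the key equation has no polynomial solution.

No; the degree bound rules out any f.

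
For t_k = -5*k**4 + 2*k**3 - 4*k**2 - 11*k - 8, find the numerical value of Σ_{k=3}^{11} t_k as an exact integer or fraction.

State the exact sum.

Σ = -193860

The ratio is (5*k**4 + 18*k**3 + 28*k**2 + 33*k + 26)/(5*k**4 - 2*k**3 + 4*k**2 + 11*k + 8).
So A=1 and B=1, with C=k**4 - 2*k**3/5 + 4*k**2/5 + 11*k/5 + 8/5.
Need (1)·f(k+1) − (1)·f(k) = k**4 - 2*k**3/5 + 4*k**2/5 + 11*k/5 + 8/5.
Degrees (0,0,4) ⇒ d ≤ 5.
Match coefficients ⇒ f(k) = k*(k**4 - 3*k**3 + 4*k**2 + 3*k + 3)/5.
R(k) = B(k−1)·f(k)/C(k) = k*(k**4 - 3*k**3 + 4*k**2 + 3*k + 3)/(5*k**4 - 2*k**3 + 4*k**2 + 11*k + 8); s_k = R·t_k = k*(-k**4 + 3*k**3 - 4*k**2 - 3*k - 3).
Verify: -5*k**4 + 2*k**3 - 4*k**2 - 11*k - 8 matches t_k.
Evaluate s at k=12 and k=3: -194004 and -144; difference -193860.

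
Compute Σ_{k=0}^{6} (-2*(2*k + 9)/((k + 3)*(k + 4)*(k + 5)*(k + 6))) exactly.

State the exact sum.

Σ = -7/60

Ratio r(k) = (k + 3)*(2*k + 11)/((k + 7)*(2*k + 9)).
Take A(k)=k + 3, B(k)=k + 7, C(k)=k + 9/2.
Need (k + 3)·f(k+1) − (k + 6)·f(k) = k + 9/2.
deg f ≤ 3 (via 1,1,1).
A polynomial solution: f(k) = k*(k + 4)*(k + 8)/30.
Get s_k = R·t_k = 2*k*(-k - 8)/(15*(k**2 + 8*k + 15)) with R(k) = B(k−1)f(k)/C(k) = k*(k + 4)*(k + 6)*(k + 8)/(15*(2*k + 9)).
Verify: 2*(-2*k - 9)/(k**4 + 18*k**3 + 119*k**2 + 342*k + 360) matches t_k.
Sum = s_(7) − s_(0); s_(7) = -7/60, s_(0) = 0 ⇒ -7/60.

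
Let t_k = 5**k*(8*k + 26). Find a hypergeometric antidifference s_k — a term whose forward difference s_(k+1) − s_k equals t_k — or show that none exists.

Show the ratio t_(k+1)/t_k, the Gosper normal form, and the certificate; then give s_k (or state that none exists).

s_k = 2*5**k*(k + 2)

Ratio r(k) = 5*(4*k + 17)/(4*k + 13).
Gosper form: A/B · C(k+1)/C(k) with A=5, B=1, C=k + 13/4.
Key eq: (5)·f(k+1) = (1)·f(k) + (k + 13/4).
From deg A=0, deg B=0, deg C=1: d=1.
A polynomial solution: f(k) = (k + 2)/4.
Get s_k = R·t_k = 2*5**k*(k + 2) with R(k) = B(k−1)f(k)/C(k) = (k + 2)/(4*k + 13).
Δs = 5**k*(8*k + 26), as required.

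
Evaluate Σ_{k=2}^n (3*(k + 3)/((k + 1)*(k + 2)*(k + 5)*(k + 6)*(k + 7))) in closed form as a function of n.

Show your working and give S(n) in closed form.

S(n) = (n**3 + 15*n**2 + 68*n - 84)/(168*(n**3 + 15*n**2 + 68*n + 84))

r(k) = (k + 1)*(k + 4)*(k + 5)/((k + 3)**2*(k + 8)) after simplifying.
Factor: A=k + 1; B=k + 8; C=k**3 + 10*k**2 + 33*k + 36.
Key eq: (k + 1)·f(k+1) = (k + 7)·f(k) + (k**3 + 10*k**2 + 33*k + 36).
d = 6 from the (1,1,3) case.
A polynomial solution: f(k) = k*(k + 2)*(k + 3)*(k + 4)*(k**2 + 12*k + 41)/90.
R(k) = B(k−1)·f(k)/C(k) = k*(k + 2)*(k + 7)*(k**2 + 12*k + 41)/(90*(k + 3)); s_k = R·t_k = k*(k**2 + 12*k + 41)/(30*(k**3 + 12*k**2 + 41*k + 30)).
Δs = 3*(k + 3)/(k**5 + 21*k**4 + 163*k**3 + 567*k**2 + 844*k + 420), as required.
Telescope: S(n) = s_(n+1) − s_(2) = (n**3 + 15*n**2 + 68*n + 54)/(30*(n**3 + 15*n**2 + 68*n + 84)) − (23/840) = (n**3 + 15*n**2 + 68*n - 84)/(168*(n**3 + 15*n**2 + 68*n + 84)).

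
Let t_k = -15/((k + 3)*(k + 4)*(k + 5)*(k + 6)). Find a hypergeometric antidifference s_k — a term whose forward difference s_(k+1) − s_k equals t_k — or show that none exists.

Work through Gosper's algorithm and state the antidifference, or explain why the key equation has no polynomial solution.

Compute t_(k+1)/t_k: get (k + 3)/(k + 7).
Normal form (A,B,C) = (k + 3, k + 7, 1).
f must satisfy (k + 3)·f(k+1) − (k + 6)·f(k) = 1.
Bound: deg f ≤ 3.
Coefficient equations give f(k) = k*(k**2 + 12*k + 47)/180.
Get s_k = R·t_k = k*(-k**2 - 12*k - 47)/(12*(k + 3)*(k + 4)*(k + 5)) with R(k) = B(k−1)f(k)/C(k) = k*(k + 6)*(k**2 + 12*k + 47)/180.
Δs = -15/(k**4 + 18*k**3 + 119*k**2 + 342*k + 360), as required.

s_k = k*(-k**2 - 12*k - 47)/(12*(k + 3)*(k + 4)*(k + 5))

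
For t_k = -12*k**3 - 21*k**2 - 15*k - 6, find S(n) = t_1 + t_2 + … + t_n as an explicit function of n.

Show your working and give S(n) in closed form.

S(n) = n*(-3*n**3 - 13*n**2 - 21*n - 17)

The ratio is (4*k**3 + 19*k**2 + 31*k + 18)/(4*k**3 + 7*k**2 + 5*k + 2).
Normal form (A,B,C) = (1, 1, k**3 + 7*k**2/4 + 5*k/4 + 1/2).
Set up (1)·f(k+1) − (1)·f(k) − (k**3 + 7*k**2/4 + 5*k/4 + 1/2) = 0.
Bound: deg f ≤ 4.
Coefficient equations give f(k) = k*(k + 1)*(3*k**2 - 2*k + 2)/12.
R(k) = B(k−1)·f(k)/C(k) = k*(3*k**2 - 2*k + 2)/(3*(4*k**2 + 3*k + 2)); s_k = R·t_k = k*(-3*k**3 - k**2 - 2).
s_(k+1) − s_k = -12*k**3 - 21*k**2 - 15*k - 6 = t_k.
Σ_(k=1)^n t_k = s_(n+1) − s_(1) = (-3*n**4 - 13*n**3 - 21*n**2 - 17*n - 6) − (-6), i.e. n*(-3*n**3 - 13*n**2 - 21*n - 17).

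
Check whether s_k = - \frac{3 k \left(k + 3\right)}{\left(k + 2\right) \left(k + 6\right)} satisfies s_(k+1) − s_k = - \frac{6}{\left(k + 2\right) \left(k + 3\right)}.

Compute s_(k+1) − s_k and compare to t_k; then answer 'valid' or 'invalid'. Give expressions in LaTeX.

Invalid: residual \frac{9 \left(- k^{2} - k + 12\right)}{k^{4} + 18 k^{3} + 113 k^{2} + 288 k + 252} ≠ 0.

s_(k+1) = -3*(k + 1)*(k + 4)/((k + 3)*(k + 7))
s_(k+1) − s_k = 3*(-5*k**2 - 29*k - 48)/(k**4 + 18*k**3 + 113*k**2 + 288*k + 252)
(s_(k+1) − s_k) − t_k = 9*(-k**2 - k + 12)/(k**4 + 18*k**3 + 113*k**2 + 288*k + 252)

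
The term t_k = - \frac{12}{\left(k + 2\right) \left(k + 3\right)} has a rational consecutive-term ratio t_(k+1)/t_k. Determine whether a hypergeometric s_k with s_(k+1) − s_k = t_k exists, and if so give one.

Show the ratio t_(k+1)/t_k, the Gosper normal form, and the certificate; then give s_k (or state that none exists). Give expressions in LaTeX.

s_k = - \frac{6 k}{k + 2}

Step 1: r(k) = (k + 2)/(k + 4).
Normal form (A,B,C) = (k + 2, k + 4, 1).
Solve (k + 2)·f(k+1) − (k + 3)·f(k) = 1.
From deg A=1, deg B=1, deg C=0: d=1.
Coefficient equations give f(k) = k/2.
Certificate R = B(k−1)f/C = k*(k + 3)/2 gives s_k = -6*k/(k + 2).
Check: Δs_k = -12/(k**2 + 5*k + 6). ✓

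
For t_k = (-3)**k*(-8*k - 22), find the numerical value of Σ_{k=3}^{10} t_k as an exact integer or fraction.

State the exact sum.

Σ = -4605552

t_(k+1)/t_k = 3*(-4*k - 15)/(4*k + 11).
Take A(k)=-3, B(k)=1, C(k)=k + 11/4.
Solve (-3)·f(k+1) − (1)·f(k) = k + 11/4.
From deg A=0, deg B=0, deg C=1: d=1.
Coefficient equations give f(k) = -(k + 2)/4.
R(k) = B(k−1)·f(k)/C(k) = -(k + 2)/(4*k + 11); s_k = R·t_k = 2*(-3)**k*(k + 2).
Verify: (-3)**k*(-8*k - 22) matches t_k.
Telescoping: Σ = s_(11) − s_(3) = -4605822 − (-270) = -4605552.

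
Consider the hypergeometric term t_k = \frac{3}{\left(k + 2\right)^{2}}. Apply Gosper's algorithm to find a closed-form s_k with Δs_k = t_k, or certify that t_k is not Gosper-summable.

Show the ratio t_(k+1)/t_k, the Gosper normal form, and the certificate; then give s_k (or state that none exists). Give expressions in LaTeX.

none — t_k is not Gosper-summable

Step 1: r(k) = (k + 2)**2/(k + 3)**2.
A = k**2 + 4*k + 4, B = k**2 + 6*k + 9, C = 1.
Need (k**2 + 4*k + 4)·f(k+1) − (k**2 + 4*k + 4)·f(k) = 1.
d = 0 from the (2,2,0) case.
f = c0 ⇒ A·f(k+1) − B(k−1)·f(k) − C = -1. The system {-1 = 0} is inconsistent; no antidifference.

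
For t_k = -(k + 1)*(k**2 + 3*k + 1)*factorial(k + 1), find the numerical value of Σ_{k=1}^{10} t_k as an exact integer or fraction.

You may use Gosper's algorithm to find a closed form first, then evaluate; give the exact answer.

Ratio r(k) = (k + 2)**2*(3*k + (k + 1)**2 + 4)/((k + 1)*(k**2 + 3*k + 1)).
So A=k + 2 and B=1, with C=k**3 + 4*k**2 + 4*k + 1.
f must satisfy (k + 2)·f(k+1) − (1)·f(k) = k**3 + 4*k**2 + 4*k + 1.
d = 2 from the (1,0,3) case.
Solving with deg f ≤ 2: f(k) = k**2 + k - 3.
So s_k = (B(k−1)f/C)·t_k = ((k**2 + k - 3)/((k + 1)*(k**2 + 3*k + 1)))·t_k = -(k**2 + k - 3)*factorial(k + 1).
Verify: -(k + 1)*(k**2 + 3*k + 1)*factorial(k + 1) matches t_k.
Telescoping: Σ = s_(11) − s_(1) = -61791206400 − (2) = -61791206402.

Σ = -61791206402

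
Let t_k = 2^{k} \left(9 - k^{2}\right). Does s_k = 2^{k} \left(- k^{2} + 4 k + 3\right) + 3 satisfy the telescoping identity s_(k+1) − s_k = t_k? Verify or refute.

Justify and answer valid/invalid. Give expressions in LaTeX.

Valid — Δs_k = t_k.

s_(k+1) = 2**(k + 1)*(4*k - (k + 1)**2 + 7) + 3
s_(k+1) − s_k = 2**k*(9 - k**2)
(s_(k+1) − s_k) − t_k = 0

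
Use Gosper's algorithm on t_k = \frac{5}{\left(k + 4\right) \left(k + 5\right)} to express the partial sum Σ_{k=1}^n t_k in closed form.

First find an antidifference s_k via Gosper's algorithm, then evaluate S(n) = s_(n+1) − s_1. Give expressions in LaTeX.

Compute t_(k+1)/t_k: get (k + 4)/(k + 6).
Normal form (A,B,C) = (k + 4, k + 6, 1).
Solve (k + 4)·f(k+1) − (k + 5)·f(k) = 1.
Bound: deg f ≤ 1.
Solve for f: f(k) = k/4 (degree 1 ≤ 1).
R(k) = B(k−1)·f(k)/C(k) = k*(k + 5)/4; s_k = R·t_k = 5*k/(4*(k + 4)).
s_(k+1) − s_k = 5/(k**2 + 9*k + 20) = t_k.
Σ_(k=1)^n t_k = s_(n+1) − s_(1) = (5*(n + 1)/(4*(n + 5))) − (1/4), i.e. n/(n + 5).

S(n) = \frac{n}{n + 5}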